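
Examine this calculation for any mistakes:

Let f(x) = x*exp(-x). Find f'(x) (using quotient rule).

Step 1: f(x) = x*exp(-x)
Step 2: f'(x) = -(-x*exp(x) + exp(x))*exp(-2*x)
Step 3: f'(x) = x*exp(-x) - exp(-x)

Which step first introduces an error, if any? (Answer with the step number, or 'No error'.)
Step 2

Step 2 is incorrect due to a sign flip.
The step shows: -(-x*exp(x) + exp(x))*exp(-2*x)
The correct value should be: (-x*exp(x) + exp(x))*exp(-2*x)

Explanation: The sign of the whole expression was flipped: the term (-x*exp(x) + exp(x))*exp(-2*x) was incorrectly written as -(-x*exp(x) + exp(x))*exp(-2*x)
The later steps are derived from this incorrect expression, so the error originates in Step 2.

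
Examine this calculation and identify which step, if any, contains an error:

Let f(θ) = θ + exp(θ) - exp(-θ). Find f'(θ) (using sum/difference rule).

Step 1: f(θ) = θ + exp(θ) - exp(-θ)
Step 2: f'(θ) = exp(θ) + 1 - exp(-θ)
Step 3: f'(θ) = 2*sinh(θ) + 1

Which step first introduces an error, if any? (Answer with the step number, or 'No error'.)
Step 2

Step 2 is incorrect due to a sign flip.
The step shows: exp(θ) + 1 - exp(-θ)
The correct value should be: exp(θ) + 1 + exp(-θ)

Explanation: The sign of one term was flipped: the term exp(-θ) was incorrectly written as -exp(-θ)
The later steps are derived from this incorrect expression, so the error originates in Step 2.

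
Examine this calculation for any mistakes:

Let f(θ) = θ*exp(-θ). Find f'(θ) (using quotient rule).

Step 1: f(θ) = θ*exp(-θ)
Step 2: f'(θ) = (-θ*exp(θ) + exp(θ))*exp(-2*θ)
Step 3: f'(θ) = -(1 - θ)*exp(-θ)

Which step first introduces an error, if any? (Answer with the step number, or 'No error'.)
Step 3

Step 3 is incorrect due to a sign flip.
The step shows: -(1 - θ)*exp(-θ)
The correct value should be: (1 - θ)*exp(-θ)

Explanation: The sign of the whole expression was flipped: the term (1 - θ)*exp(-θ) was incorrectly written as -(1 - θ)*exp(-θ)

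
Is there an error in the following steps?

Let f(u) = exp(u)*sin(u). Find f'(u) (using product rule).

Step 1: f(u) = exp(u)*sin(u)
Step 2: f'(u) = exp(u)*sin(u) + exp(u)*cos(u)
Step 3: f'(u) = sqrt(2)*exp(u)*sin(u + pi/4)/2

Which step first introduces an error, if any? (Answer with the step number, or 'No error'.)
Step 3

Step 3 is incorrect due to a wrong exponent.
The step shows: sqrt(2)*exp(u)*sin(u + pi/4)/2
The correct value should be: sqrt(2)*exp(u)*sin(u + pi/4)

Explanation: The exponent 1/2 on 2 was incorrectly written as -1/2: the term sqrt(2)*exp(u)*sin(u + pi/4) was incorrectly written as sqrt(2)*exp(u)*sin(u + pi/4)/2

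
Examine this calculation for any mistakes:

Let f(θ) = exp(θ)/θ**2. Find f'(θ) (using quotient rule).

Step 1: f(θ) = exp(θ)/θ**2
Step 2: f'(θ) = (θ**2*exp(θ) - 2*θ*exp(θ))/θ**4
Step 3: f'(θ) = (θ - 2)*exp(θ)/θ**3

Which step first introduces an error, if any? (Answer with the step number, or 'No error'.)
No error

All steps in this derivation are correct.
The final answer f'(θ) = (θ - 2)*exp(θ)/θ**3 is valid.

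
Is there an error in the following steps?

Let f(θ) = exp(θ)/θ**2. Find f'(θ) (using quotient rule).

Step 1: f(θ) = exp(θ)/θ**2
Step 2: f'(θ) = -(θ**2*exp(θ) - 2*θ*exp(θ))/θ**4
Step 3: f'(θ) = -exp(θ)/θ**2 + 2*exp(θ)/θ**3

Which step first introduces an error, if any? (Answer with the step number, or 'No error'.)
Step 2

Step 2 is incorrect due to a sign flip.
The step shows: -(θ**2*exp(θ) - 2*θ*exp(θ))/θ**4
The correct value should be: (θ**2*exp(θ) - 2*θ*exp(θ))/θ**4

Explanation: The sign of the whole expression was flipped: the term (θ**2*exp(θ) - 2*θ*exp(θ))/θ**4 was incorrectly written as -(θ**2*exp(θ) - 2*θ*exp(θ))/θ**4
The later steps are derived from this incorrect expression, so the error originates in Step 2.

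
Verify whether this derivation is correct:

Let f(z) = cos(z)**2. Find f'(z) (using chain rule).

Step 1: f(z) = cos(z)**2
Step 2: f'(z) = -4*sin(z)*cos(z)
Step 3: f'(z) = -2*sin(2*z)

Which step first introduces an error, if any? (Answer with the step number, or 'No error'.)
Step 2

Step 2 is incorrect due to a wrong coefficient.
The step shows: -4*sin(z)*cos(z)
The correct value should be: -2*sin(z)*cos(z)

Explanation: The coefficient -2 was incorrectly written as -4: the term -2*sin(z)*cos(z) was incorrectly written as -4*sin(z)*cos(z)
The later steps are derived from this incorrect expression, so the error originates in Step 2.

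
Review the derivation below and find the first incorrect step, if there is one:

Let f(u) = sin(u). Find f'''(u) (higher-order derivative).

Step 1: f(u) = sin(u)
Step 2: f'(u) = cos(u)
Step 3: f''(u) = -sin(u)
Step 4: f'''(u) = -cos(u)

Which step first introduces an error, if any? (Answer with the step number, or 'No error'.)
No error

All steps in this derivation are correct.
The final answer f'''(u) = -cos(u) is valid.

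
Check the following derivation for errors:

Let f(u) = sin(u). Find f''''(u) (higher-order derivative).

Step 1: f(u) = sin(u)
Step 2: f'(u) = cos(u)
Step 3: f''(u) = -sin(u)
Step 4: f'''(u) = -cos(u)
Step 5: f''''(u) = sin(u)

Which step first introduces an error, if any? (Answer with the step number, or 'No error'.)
No error

All steps in this derivation are correct.
The final answer f''''(u) = sin(u) is valid.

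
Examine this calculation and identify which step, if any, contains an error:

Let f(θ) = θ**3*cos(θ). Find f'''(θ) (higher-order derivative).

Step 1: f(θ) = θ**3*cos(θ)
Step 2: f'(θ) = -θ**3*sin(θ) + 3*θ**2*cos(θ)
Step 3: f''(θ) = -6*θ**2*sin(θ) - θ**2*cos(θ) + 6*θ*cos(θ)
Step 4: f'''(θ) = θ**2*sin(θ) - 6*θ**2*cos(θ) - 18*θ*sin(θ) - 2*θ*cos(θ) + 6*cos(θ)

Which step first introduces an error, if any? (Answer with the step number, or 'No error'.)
Step 3

Step 3 is incorrect due to a wrong exponent.
The step shows: -6*θ**2*sin(θ) - θ**2*cos(θ) + 6*θ*cos(θ)
The correct value should be: -θ**3*cos(θ) - 6*θ**2*sin(θ) + 6*θ*cos(θ)

Explanation: The exponent 3 on θ was incorrectly written as 2: the term -θ**3*cos(θ) was incorrectly written as -θ**2*cos(θ)
The later steps are derived from this incorrect expression, so the error originates in Step 3.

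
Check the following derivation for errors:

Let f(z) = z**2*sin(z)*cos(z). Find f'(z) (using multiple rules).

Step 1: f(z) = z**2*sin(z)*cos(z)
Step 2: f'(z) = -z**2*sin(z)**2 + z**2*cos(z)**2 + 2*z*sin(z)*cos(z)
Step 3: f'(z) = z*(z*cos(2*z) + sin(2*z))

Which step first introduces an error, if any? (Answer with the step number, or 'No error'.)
No error

All steps in this derivation are correct.
The final answer f'(z) = z*(z*cos(2*z) + sin(2*z)) is valid.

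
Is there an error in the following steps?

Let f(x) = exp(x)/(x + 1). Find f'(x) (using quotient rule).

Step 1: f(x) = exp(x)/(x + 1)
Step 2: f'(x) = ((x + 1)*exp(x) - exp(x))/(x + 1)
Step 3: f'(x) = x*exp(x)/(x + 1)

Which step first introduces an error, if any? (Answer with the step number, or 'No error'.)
Step 2

Step 2 is incorrect due to a wrong exponent.
The step shows: ((x + 1)*exp(x) - exp(x))/(x + 1)
The correct value should be: ((x + 1)*exp(x) - exp(x))/(x + 1)**2

Explanation: The exponent -2 on x + 1 was incorrectly written as -1: the term ((x + 1)*exp(x) - exp(x))/(x + 1)**2 was incorrectly written as ((x + 1)*exp(x) - exp(x))/(x + 1)
The later steps are derived from this incorrect expression, so the error originates in Step 2.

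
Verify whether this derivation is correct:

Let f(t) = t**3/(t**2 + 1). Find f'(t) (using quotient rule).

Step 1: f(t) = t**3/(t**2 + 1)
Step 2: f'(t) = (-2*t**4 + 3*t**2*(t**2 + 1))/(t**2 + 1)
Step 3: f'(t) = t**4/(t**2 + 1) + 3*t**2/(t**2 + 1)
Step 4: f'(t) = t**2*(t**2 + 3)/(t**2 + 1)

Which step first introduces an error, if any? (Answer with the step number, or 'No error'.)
Step 2

Step 2 is incorrect due to a wrong exponent.
The step shows: (-2*t**4 + 3*t**2*(t**2 + 1))/(t**2 + 1)
The correct value should be: (-2*t**4 + 3*t**2*(t**2 + 1))/(t**2 + 1)**2

Explanation: The exponent -2 on t**2 + 1 was incorrectly written as -1: the term (-2*t**4 + 3*t**2*(t**2 + 1))/(t**2 + 1)**2 was incorrectly written as (-2*t**4 + 3*t**2*(t**2 + 1))/(t**2 + 1)
The later steps are derived from this incorrect expression, so the error originates in Step 2.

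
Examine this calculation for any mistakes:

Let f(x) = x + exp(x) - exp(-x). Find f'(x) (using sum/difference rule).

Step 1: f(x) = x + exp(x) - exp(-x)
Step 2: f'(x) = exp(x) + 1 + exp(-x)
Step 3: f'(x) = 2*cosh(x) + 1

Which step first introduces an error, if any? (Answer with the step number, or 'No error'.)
No error

All steps in this derivation are correct.
The final answer f'(x) = 2*cosh(x) + 1 is valid.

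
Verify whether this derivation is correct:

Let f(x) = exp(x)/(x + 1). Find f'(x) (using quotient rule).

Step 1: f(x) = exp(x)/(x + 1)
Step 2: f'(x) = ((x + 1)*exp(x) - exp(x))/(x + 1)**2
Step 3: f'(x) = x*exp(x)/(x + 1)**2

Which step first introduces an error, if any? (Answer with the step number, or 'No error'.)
No error

All steps in this derivation are correct.
The final answer f'(x) = x*exp(x)/(x + 1)**2 is valid.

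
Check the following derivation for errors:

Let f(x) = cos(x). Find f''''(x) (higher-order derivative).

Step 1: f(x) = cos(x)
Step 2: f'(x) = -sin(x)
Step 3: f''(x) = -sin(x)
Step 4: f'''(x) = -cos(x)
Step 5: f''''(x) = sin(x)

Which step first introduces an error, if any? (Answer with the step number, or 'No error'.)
Step 3

Step 3 is incorrect due to a wrong trig function.
The step shows: -sin(x)
The correct value should be: -cos(x)

Explanation: cos(x) was incorrectly written as sin(x): the term -cos(x) was incorrectly written as -sin(x)
The later steps are derived from this incorrect expression, so the error originates in Step 3.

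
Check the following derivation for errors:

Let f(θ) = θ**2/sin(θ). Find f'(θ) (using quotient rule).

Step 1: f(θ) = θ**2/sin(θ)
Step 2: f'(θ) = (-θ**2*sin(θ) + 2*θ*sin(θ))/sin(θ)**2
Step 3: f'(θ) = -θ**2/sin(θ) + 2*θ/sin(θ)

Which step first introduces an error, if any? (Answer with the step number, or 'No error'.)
Step 2

Step 2 is incorrect due to a wrong trig function.
The step shows: (-θ**2*sin(θ) + 2*θ*sin(θ))/sin(θ)**2
The correct value should be: (-θ**2*cos(θ) + 2*θ*sin(θ))/sin(θ)**2

Explanation: cos(θ) was incorrectly written as sin(θ): the term (-θ**2*cos(θ) + 2*θ*sin(θ))/sin(θ)**2 was incorrectly written as (-θ**2*sin(θ) + 2*θ*sin(θ))/sin(θ)**2
The later steps are derived from this incorrect expression, so the error originates in Step 2.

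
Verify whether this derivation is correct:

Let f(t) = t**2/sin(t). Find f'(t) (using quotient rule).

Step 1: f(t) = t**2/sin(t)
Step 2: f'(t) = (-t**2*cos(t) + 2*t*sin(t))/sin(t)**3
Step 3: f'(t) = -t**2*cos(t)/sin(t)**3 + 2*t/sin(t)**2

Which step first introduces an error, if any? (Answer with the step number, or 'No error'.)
Step 2

Step 2 is incorrect due to a wrong exponent.
The step shows: (-t**2*cos(t) + 2*t*sin(t))/sin(t)**3
The correct value should be: (-t**2*cos(t) + 2*t*sin(t))/sin(t)**2

Explanation: The exponent -2 on sin(t) was incorrectly written as -3: the term (-t**2*cos(t) + 2*t*sin(t))/sin(t)**2 was incorrectly written as (-t**2*cos(t) + 2*t*sin(t))/sin(t)**3
The later steps are derived from this incorrect expression, so the error originates in Step 2.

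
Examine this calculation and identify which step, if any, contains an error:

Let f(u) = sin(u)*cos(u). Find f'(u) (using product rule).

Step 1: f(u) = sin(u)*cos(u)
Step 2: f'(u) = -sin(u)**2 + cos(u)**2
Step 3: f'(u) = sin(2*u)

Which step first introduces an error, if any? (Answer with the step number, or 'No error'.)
Step 3

Step 3 is incorrect due to a wrong trig function.
The step shows: sin(2*u)
The correct value should be: cos(2*u)

Explanation: cos(2*u) was incorrectly written as sin(2*u): the term cos(2*u) was incorrectly written as sin(2*u)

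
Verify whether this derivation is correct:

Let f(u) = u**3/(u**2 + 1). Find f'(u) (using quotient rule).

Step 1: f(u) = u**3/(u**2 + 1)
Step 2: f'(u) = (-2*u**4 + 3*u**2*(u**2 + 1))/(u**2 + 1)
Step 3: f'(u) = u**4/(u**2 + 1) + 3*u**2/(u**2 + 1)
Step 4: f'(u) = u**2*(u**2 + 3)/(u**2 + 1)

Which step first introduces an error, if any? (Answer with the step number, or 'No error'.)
Step 2

Step 2 is incorrect due to a wrong exponent.
The step shows: (-2*u**4 + 3*u**2*(u**2 + 1))/(u**2 + 1)
The correct value should be: (-2*u**4 + 3*u**2*(u**2 + 1))/(u**2 + 1)**2

Explanation: The exponent -2 on u**2 + 1 was incorrectly written as -1: the term (-2*u**4 + 3*u**2*(u**2 + 1))/(u**2 + 1)**2 was incorrectly written as (-2*u**4 + 3*u**2*(u**2 + 1))/(u**2 + 1)
The later steps are derived from this incorrect expression, so the error originates in Step 2.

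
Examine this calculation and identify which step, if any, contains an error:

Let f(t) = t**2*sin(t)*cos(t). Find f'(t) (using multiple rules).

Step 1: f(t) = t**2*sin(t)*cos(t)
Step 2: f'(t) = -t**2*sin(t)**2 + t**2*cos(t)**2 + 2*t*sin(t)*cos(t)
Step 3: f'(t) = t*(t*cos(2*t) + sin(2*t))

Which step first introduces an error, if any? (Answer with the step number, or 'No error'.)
No error

All steps in this derivation are correct.
The final answer f'(t) = t*(t*cos(2*t) + sin(2*t)) is valid.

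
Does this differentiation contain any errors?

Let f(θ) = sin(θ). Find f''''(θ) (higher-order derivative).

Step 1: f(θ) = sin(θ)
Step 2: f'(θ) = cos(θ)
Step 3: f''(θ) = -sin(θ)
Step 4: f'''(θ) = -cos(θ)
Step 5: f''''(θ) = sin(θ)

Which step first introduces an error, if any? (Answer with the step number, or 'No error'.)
No error

All steps in this derivation are correct.
The final answer f''''(θ) = sin(θ) is valid.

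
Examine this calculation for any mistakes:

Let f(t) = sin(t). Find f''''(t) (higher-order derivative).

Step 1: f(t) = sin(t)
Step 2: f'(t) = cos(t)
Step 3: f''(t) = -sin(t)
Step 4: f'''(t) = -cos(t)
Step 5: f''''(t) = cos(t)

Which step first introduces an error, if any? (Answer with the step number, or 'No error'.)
Step 5

Step 5 is incorrect due to a wrong trig function.
The step shows: cos(t)
The correct value should be: sin(t)

Explanation: sin(t) was incorrectly written as cos(t): the term sin(t) was incorrectly written as cos(t)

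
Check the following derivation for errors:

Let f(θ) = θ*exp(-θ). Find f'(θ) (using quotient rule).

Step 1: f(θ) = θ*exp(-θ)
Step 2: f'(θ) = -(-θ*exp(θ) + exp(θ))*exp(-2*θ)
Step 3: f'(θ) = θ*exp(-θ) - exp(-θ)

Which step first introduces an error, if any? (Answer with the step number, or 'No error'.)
Step 2

Step 2 is incorrect due to a sign flip.
The step shows: -(-θ*exp(θ) + exp(θ))*exp(-2*θ)
The correct value should be: (-θ*exp(θ) + exp(θ))*exp(-2*θ)

Explanation: The sign of the whole expression was flipped: the term (-θ*exp(θ) + exp(θ))*exp(-2*θ) was incorrectly written as -(-θ*exp(θ) + exp(θ))*exp(-2*θ)
The later steps are derived from this incorrect expression, so the error originates in Step 2.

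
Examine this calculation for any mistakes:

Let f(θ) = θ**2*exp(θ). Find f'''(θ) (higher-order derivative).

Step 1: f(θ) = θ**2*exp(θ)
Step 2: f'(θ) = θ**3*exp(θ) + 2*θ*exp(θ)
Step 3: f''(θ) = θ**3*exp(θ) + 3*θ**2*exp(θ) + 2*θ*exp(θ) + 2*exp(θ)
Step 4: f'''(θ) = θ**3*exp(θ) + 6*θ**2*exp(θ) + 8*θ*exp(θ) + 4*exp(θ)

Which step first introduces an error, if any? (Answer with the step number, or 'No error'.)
Step 2

Step 2 is incorrect due to a wrong exponent.
The step shows: θ**3*exp(θ) + 2*θ*exp(θ)
The correct value should be: θ**2*exp(θ) + 2*θ*exp(θ)

Explanation: The exponent 2 on θ was incorrectly written as 3: the term θ**2*exp(θ) was incorrectly written as θ**3*exp(θ)
The later steps are derived from this incorrect expression, so the error originates in Step 2.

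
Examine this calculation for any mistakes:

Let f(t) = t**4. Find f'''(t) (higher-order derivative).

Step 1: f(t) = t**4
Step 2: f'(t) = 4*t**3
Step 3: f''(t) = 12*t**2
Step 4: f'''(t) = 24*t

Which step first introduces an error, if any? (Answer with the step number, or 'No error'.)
No error

All steps in this derivation are correct.
The final answer f'''(t) = 24*t is valid.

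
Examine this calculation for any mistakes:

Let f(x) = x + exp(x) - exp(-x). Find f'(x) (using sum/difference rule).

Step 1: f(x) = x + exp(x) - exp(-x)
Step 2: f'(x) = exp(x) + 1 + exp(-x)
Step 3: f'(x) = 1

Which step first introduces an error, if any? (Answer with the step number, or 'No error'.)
Step 3

Step 3 is incorrect due to a dropped term.
The step shows: 1
The correct value should be: 2*cosh(x) + 1

Explanation: A term was dropped: the term 2*cosh(x) was incorrectly omitted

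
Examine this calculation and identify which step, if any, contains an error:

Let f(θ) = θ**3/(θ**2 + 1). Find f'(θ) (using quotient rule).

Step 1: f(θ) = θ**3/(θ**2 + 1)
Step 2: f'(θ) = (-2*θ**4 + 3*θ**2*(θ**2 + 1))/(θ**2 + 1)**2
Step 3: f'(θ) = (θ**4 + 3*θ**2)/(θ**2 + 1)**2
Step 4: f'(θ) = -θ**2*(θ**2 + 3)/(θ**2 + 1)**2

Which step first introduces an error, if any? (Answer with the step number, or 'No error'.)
Step 4

Step 4 is incorrect due to a sign flip.
The step shows: -θ**2*(θ**2 + 3)/(θ**2 + 1)**2
The correct value should be: θ**2*(θ**2 + 3)/(θ**2 + 1)**2

Explanation: The sign of the whole expression was flipped: the term θ**2*(θ**2 + 3)/(θ**2 + 1)**2 was incorrectly written as -θ**2*(θ**2 + 3)/(θ**2 + 1)**2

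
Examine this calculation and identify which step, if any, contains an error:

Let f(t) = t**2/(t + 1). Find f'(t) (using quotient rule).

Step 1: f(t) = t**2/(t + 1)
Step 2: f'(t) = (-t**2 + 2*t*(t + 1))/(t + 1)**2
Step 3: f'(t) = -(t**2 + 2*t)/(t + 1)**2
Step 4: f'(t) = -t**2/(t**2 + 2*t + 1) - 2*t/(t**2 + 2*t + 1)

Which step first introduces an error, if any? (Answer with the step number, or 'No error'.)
Step 3

Step 3 is incorrect due to a sign flip.
The step shows: -(t**2 + 2*t)/(t + 1)**2
The correct value should be: (t**2 + 2*t)/(t + 1)**2

Explanation: The sign of the whole expression was flipped: the term (t**2 + 2*t)/(t + 1)**2 was incorrectly written as -(t**2 + 2*t)/(t + 1)**2
The later steps are derived from this incorrect expression, so the error originates in Step 3.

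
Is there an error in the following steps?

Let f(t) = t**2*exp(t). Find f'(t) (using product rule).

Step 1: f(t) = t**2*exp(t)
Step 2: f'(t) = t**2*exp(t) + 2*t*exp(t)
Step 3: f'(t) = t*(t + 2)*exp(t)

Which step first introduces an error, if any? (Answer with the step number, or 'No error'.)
No error

All steps in this derivation are correct.
The final answer f'(t) = t*(t + 2)*exp(t) is valid.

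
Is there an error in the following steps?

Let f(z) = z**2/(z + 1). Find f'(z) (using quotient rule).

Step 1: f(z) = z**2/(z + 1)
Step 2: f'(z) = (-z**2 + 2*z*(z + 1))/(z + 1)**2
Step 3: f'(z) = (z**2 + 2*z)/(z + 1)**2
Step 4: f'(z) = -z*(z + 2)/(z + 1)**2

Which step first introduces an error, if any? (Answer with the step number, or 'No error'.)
Step 4

Step 4 is incorrect due to a sign flip.
The step shows: -z*(z + 2)/(z + 1)**2
The correct value should be: z*(z + 2)/(z + 1)**2

Explanation: The sign of the whole expression was flipped: the term z*(z + 2)/(z + 1)**2 was incorrectly written as -z*(z + 2)/(z + 1)**2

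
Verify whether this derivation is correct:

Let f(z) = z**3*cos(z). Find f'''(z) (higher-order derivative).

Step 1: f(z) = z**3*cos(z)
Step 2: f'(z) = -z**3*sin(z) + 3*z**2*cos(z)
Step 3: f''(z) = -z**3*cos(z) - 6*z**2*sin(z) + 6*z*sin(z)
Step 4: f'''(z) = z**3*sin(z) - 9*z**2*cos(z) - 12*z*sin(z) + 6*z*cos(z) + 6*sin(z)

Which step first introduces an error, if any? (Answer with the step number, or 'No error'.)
Step 3

Step 3 is incorrect due to a wrong trig function.
The step shows: -z**3*cos(z) - 6*z**2*sin(z) + 6*z*sin(z)
The correct value should be: -z**3*cos(z) - 6*z**2*sin(z) + 6*z*cos(z)

Explanation: cos(z) was incorrectly written as sin(z): the term 6*z*cos(z) was incorrectly written as 6*z*sin(z)
The later steps are derived from this incorrect expression, so the error originates in Step 3.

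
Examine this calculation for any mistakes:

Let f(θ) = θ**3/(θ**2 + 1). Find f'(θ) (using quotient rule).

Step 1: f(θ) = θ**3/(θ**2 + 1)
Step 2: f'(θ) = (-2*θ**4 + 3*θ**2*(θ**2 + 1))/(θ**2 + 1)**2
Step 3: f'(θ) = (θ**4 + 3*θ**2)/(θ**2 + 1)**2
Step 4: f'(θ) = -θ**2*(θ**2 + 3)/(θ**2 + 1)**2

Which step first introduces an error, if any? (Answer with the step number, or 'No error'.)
Step 4

Step 4 is incorrect due to a sign flip.
The step shows: -θ**2*(θ**2 + 3)/(θ**2 + 1)**2
The correct value should be: θ**2*(θ**2 + 3)/(θ**2 + 1)**2

Explanation: The sign of the whole expression was flipped: the term θ**2*(θ**2 + 3)/(θ**2 + 1)**2 was incorrectly written as -θ**2*(θ**2 + 3)/(θ**2 + 1)**2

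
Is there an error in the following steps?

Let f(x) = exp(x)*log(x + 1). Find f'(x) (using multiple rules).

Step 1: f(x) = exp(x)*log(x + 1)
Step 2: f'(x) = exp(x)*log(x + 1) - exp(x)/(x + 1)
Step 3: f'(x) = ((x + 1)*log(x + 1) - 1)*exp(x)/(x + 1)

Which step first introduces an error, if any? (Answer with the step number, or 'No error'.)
Step 2

Step 2 is incorrect due to a sign flip.
The step shows: exp(x)*log(x + 1) - exp(x)/(x + 1)
The correct value should be: exp(x)*log(x + 1) + exp(x)/(x + 1)

Explanation: The sign of one term was flipped: the term exp(x)/(x + 1) was incorrectly written as -exp(x)/(x + 1)
The later steps are derived from this incorrect expression, so the error originates in Step 2.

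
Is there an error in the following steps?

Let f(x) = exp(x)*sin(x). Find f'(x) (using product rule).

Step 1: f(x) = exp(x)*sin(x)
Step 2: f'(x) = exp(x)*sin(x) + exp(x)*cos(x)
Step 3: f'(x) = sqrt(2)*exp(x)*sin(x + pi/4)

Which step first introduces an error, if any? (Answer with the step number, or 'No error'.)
No error

All steps in this derivation are correct.
The final answer f'(x) = sqrt(2)*exp(x)*sin(x + pi/4) is valid.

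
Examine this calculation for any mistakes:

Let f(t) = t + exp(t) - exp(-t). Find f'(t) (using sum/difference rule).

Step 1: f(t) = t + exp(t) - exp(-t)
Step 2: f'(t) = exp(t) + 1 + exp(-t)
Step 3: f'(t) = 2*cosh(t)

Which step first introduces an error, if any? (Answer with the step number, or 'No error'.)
Step 3

Step 3 is incorrect due to a dropped term.
The step shows: 2*cosh(t)
The correct value should be: 2*cosh(t) + 1

Explanation: A term was dropped: the term 1 was incorrectly omitted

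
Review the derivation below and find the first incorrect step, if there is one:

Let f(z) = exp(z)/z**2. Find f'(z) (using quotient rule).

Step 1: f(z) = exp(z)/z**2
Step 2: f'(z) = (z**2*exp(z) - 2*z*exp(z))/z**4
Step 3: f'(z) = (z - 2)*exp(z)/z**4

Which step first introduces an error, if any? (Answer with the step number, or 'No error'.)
Step 3

Step 3 is incorrect due to a wrong exponent.
The step shows: (z - 2)*exp(z)/z**4
The correct value should be: (z - 2)*exp(z)/z**3

Explanation: The exponent -3 on z was incorrectly written as -4: the term (z - 2)*exp(z)/z**3 was incorrectly written as (z - 2)*exp(z)/z**4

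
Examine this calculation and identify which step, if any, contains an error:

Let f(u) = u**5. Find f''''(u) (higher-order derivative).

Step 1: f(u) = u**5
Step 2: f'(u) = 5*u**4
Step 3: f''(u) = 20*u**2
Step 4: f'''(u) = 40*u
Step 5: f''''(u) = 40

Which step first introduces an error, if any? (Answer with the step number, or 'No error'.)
Step 3

Step 3 is incorrect due to a wrong exponent.
The step shows: 20*u**2
The correct value should be: 20*u**3

Explanation: The exponent 3 on u was incorrectly written as 2: the term 20*u**3 was incorrectly written as 20*u**2
The later steps are derived from this incorrect expression, so the error originates in Step 3.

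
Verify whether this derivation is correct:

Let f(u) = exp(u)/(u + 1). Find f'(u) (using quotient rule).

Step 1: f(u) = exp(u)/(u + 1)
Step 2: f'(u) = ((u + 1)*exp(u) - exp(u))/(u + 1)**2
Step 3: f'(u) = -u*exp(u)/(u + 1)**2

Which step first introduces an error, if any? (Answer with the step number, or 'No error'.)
Step 3

Step 3 is incorrect due to a sign flip.
The step shows: -u*exp(u)/(u + 1)**2
The correct value should be: u*exp(u)/(u + 1)**2

Explanation: The sign of the whole expression was flipped: the term u*exp(u)/(u + 1)**2 was incorrectly written as -u*exp(u)/(u + 1)**2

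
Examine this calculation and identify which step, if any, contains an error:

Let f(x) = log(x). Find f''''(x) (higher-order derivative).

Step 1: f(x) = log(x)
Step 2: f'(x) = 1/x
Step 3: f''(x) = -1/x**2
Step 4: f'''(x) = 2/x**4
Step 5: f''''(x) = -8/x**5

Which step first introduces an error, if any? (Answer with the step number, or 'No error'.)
Step 4

Step 4 is incorrect due to a wrong exponent.
The step shows: 2/x**4
The correct value should be: 2/x**3

Explanation: The exponent -3 on x was incorrectly written as -4: the term 2/x**3 was incorrectly written as 2/x**4
The later steps are derived from this incorrect expression, so the error originates in Step 4.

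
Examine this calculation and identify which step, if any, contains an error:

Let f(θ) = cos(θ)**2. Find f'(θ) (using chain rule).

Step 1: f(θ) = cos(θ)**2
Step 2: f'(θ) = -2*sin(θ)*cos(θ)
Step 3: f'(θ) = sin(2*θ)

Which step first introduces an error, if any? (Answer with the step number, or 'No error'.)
Step 3

Step 3 is incorrect due to a sign flip.
The step shows: sin(2*θ)
The correct value should be: -sin(2*θ)

Explanation: The sign of the whole expression was flipped: the term -sin(2*θ) was incorrectly written as sin(2*θ)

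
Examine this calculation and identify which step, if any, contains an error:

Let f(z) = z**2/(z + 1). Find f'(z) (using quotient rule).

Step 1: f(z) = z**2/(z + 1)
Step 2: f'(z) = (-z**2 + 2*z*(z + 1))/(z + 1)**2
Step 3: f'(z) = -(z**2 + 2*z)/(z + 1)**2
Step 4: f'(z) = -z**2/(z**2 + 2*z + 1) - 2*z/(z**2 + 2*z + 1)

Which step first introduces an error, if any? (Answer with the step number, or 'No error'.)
Step 3

Step 3 is incorrect due to a sign flip.
The step shows: -(z**2 + 2*z)/(z + 1)**2
The correct value should be: (z**2 + 2*z)/(z + 1)**2

Explanation: The sign of the whole expression was flipped: the term (z**2 + 2*z)/(z + 1)**2 was incorrectly written as -(z**2 + 2*z)/(z + 1)**2
The later steps are derived from this incorrect expression, so the error originates in Step 3.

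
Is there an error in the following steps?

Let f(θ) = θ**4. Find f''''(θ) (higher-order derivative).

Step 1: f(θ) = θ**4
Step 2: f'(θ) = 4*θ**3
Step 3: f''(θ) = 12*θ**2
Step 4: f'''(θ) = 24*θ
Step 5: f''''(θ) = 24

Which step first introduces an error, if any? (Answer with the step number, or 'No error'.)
No error

All steps in this derivation are correct.
The final answer f''''(θ) = 24 is valid.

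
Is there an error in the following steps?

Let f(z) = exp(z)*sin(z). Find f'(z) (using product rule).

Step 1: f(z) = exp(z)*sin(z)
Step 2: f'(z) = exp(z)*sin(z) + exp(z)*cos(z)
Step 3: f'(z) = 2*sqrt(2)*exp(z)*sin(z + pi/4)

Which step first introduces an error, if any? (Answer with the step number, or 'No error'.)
Step 3

Step 3 is incorrect due to a wrong exponent.
The step shows: 2*sqrt(2)*exp(z)*sin(z + pi/4)
The correct value should be: sqrt(2)*exp(z)*sin(z + pi/4)

Explanation: The exponent 1/2 on 2 was incorrectly written as 3/2: the term sqrt(2)*exp(z)*sin(z + pi/4) was incorrectly written as 2*sqrt(2)*exp(z)*sin(z + pi/4)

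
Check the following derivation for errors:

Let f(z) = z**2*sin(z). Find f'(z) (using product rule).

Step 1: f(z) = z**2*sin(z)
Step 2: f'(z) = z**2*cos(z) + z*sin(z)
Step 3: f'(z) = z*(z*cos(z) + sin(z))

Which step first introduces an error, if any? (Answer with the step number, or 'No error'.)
Step 2

Step 2 is incorrect due to a wrong coefficient.
The step shows: z**2*cos(z) + z*sin(z)
The correct value should be: z**2*cos(z) + 2*z*sin(z)

Explanation: The coefficient 2 was incorrectly written as 1: the term 2*z*sin(z) was incorrectly written as z*sin(z)
The later steps are derived from this incorrect expression, so the error originates in Step 2.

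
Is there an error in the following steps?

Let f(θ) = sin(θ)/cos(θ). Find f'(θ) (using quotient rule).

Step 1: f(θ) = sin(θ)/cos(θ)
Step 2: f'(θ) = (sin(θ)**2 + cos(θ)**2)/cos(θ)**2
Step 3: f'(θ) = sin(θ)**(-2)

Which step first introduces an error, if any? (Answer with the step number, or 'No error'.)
Step 3

Step 3 is incorrect due to a wrong trig function.
The step shows: sin(θ)**(-2)
The correct value should be: cos(θ)**(-2)

Explanation: cos(θ) was incorrectly written as sin(θ): the term cos(θ)**(-2) was incorrectly written as sin(θ)**(-2)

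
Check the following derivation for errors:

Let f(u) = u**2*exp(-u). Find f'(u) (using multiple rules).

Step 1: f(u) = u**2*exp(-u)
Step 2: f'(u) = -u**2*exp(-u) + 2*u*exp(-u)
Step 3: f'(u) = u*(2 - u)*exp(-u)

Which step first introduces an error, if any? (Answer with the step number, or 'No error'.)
No error

All steps in this derivation are correct.
The final answer f'(u) = u*(2 - u)*exp(-u) is valid.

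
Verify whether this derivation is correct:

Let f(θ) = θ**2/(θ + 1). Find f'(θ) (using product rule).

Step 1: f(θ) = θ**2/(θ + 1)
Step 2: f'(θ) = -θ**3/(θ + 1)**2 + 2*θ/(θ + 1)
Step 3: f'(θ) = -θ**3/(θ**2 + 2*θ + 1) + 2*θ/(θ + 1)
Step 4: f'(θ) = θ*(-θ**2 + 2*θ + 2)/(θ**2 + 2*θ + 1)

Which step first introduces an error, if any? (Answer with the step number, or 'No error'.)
Step 2

Step 2 is incorrect due to a wrong exponent.
The step shows: -θ**3/(θ + 1)**2 + 2*θ/(θ + 1)
The correct value should be: -θ**2/(θ + 1)**2 + 2*θ/(θ + 1)

Explanation: The exponent 2 on θ was incorrectly written as 3: the term -θ**2/(θ + 1)**2 was incorrectly written as -θ**3/(θ + 1)**2
The later steps are derived from this incorrect expression, so the error originates in Step 2.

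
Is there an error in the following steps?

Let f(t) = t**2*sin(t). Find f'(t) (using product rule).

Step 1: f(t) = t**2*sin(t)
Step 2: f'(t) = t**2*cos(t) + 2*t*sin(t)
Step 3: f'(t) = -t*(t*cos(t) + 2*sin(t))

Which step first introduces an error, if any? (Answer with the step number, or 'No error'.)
Step 3

Step 3 is incorrect due to a sign flip.
The step shows: -t*(t*cos(t) + 2*sin(t))
The correct value should be: t*(t*cos(t) + 2*sin(t))

Explanation: The sign of the whole expression was flipped: the term t*(t*cos(t) + 2*sin(t)) was incorrectly written as -t*(t*cos(t) + 2*sin(t))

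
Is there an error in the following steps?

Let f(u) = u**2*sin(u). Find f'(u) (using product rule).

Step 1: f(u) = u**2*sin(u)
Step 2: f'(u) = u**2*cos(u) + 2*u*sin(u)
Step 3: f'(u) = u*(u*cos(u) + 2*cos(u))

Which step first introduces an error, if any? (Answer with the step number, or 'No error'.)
Step 3

Step 3 is incorrect due to a wrong trig function.
The step shows: u*(u*cos(u) + 2*cos(u))
The correct value should be: u*(u*cos(u) + 2*sin(u))

Explanation: sin(u) was incorrectly written as cos(u): the term u*(u*cos(u) + 2*sin(u)) was incorrectly written as u*(u*cos(u) + 2*cos(u))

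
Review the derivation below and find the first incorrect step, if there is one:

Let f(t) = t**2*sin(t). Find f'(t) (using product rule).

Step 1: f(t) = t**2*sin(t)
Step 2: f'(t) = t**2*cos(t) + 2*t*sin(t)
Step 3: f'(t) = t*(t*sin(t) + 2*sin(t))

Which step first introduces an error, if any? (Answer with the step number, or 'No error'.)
Step 3

Step 3 is incorrect due to a wrong trig function.
The step shows: t*(t*sin(t) + 2*sin(t))
The correct value should be: t*(t*cos(t) + 2*sin(t))

Explanation: cos(t) was incorrectly written as sin(t): the term t*(t*cos(t) + 2*sin(t)) was incorrectly written as t*(t*sin(t) + 2*sin(t))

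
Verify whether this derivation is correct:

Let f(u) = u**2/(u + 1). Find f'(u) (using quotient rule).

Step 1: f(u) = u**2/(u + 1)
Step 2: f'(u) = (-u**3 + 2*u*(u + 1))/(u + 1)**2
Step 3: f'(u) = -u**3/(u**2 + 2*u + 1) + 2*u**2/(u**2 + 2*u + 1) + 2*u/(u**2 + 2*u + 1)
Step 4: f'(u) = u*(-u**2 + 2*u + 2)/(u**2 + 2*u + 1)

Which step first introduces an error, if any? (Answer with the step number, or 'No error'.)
Step 2

Step 2 is incorrect due to a wrong exponent.
The step shows: (-u**3 + 2*u*(u + 1))/(u + 1)**2
The correct value should be: (-u**2 + 2*u*(u + 1))/(u + 1)**2

Explanation: The exponent 2 on u was incorrectly written as 3: the term (-u**2 + 2*u*(u + 1))/(u + 1)**2 was incorrectly written as (-u**3 + 2*u*(u + 1))/(u + 1)**2
The later steps are derived from this incorrect expression, so the error originates in Step 2.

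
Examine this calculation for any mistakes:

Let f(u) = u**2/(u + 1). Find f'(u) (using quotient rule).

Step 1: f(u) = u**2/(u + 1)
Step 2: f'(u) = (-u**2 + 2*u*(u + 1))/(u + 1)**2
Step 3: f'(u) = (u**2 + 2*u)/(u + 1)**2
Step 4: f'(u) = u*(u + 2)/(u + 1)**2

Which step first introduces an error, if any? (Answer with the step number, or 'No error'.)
No error

All steps in this derivation are correct.
The final answer f'(u) = u*(u + 2)/(u + 1)**2 is valid.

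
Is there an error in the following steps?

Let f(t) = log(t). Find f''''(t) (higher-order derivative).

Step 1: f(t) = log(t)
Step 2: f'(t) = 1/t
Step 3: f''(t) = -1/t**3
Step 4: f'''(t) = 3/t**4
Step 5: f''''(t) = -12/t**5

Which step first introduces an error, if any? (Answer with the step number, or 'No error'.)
Step 3

Step 3 is incorrect due to a wrong exponent.
The step shows: -1/t**3
The correct value should be: -1/t**2

Explanation: The exponent -2 on t was incorrectly written as -3: the term -1/t**2 was incorrectly written as -1/t**3
The later steps are derived from this incorrect expression, so the error originates in Step 3.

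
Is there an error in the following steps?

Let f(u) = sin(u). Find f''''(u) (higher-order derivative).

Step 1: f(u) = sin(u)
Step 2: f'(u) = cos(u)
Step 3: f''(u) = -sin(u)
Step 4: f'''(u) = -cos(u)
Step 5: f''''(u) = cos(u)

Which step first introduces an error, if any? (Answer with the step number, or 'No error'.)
Step 5

Step 5 is incorrect due to a wrong trig function.
The step shows: cos(u)
The correct value should be: sin(u)

Explanation: sin(u) was incorrectly written as cos(u): the term sin(u) was incorrectly written as cos(u)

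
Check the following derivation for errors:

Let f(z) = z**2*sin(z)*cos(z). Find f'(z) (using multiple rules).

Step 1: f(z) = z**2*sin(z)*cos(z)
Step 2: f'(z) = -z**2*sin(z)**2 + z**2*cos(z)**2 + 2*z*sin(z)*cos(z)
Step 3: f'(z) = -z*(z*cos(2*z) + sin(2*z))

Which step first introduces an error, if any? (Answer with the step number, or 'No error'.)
Step 3

Step 3 is incorrect due to a sign flip.
The step shows: -z*(z*cos(2*z) + sin(2*z))
The correct value should be: z*(z*cos(2*z) + sin(2*z))

Explanation: The sign of the whole expression was flipped: the term z*(z*cos(2*z) + sin(2*z)) was incorrectly written as -z*(z*cos(2*z) + sin(2*z))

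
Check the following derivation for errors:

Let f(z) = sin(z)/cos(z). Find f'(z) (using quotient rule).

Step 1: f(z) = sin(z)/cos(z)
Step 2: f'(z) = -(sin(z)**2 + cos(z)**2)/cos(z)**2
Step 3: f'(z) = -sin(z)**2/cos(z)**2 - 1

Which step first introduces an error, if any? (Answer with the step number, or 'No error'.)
Step 2

Step 2 is incorrect due to a sign flip.
The step shows: -(sin(z)**2 + cos(z)**2)/cos(z)**2
The correct value should be: (sin(z)**2 + cos(z)**2)/cos(z)**2

Explanation: The sign of the whole expression was flipped: the term (sin(z)**2 + cos(z)**2)/cos(z)**2 was incorrectly written as -(sin(z)**2 + cos(z)**2)/cos(z)**2
The later steps are derived from this incorrect expression, so the error originates in Step 2.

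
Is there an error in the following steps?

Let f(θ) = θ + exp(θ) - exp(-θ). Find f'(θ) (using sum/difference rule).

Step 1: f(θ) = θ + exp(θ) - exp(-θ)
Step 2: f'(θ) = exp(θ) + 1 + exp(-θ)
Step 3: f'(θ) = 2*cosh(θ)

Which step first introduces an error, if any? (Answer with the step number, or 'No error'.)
Step 3

Step 3 is incorrect due to a dropped term.
The step shows: 2*cosh(θ)
The correct value should be: 2*cosh(θ) + 1

Explanation: A term was dropped: the term 1 was incorrectly omitted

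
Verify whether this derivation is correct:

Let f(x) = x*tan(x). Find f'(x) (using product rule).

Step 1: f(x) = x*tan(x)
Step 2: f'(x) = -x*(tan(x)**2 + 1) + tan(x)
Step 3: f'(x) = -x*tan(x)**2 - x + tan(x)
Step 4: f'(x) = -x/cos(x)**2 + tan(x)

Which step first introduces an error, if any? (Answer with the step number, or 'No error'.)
Step 2

Step 2 is incorrect due to a sign flip.
The step shows: -x*(tan(x)**2 + 1) + tan(x)
The correct value should be: x*(tan(x)**2 + 1) + tan(x)

Explanation: The sign of one term was flipped: the term x*(tan(x)**2 + 1) was incorrectly written as -x*(tan(x)**2 + 1)
The later steps are derived from this incorrect expression, so the error originates in Step 2.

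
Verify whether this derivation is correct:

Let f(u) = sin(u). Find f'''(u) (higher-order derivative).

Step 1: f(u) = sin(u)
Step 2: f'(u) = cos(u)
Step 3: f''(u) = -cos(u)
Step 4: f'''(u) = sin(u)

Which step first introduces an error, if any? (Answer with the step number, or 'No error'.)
Step 3

Step 3 is incorrect due to a wrong trig function.
The step shows: -cos(u)
The correct value should be: -sin(u)

Explanation: sin(u) was incorrectly written as cos(u): the term -sin(u) was incorrectly written as -cos(u)
The later steps are derived from this incorrect expression, so the error originates in Step 3.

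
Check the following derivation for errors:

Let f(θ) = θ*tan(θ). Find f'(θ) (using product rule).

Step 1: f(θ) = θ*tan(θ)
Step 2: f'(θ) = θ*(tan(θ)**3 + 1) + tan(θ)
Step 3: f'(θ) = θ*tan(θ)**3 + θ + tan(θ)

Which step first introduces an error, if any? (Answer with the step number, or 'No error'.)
Step 2

Step 2 is incorrect due to a wrong exponent.
The step shows: θ*(tan(θ)**3 + 1) + tan(θ)
The correct value should be: θ*(tan(θ)**2 + 1) + tan(θ)

Explanation: The exponent 2 on tan(θ) was incorrectly written as 3: the term θ*(tan(θ)**2 + 1) was incorrectly written as θ*(tan(θ)**3 + 1)
The later steps are derived from this incorrect expression, so the error originates in Step 2.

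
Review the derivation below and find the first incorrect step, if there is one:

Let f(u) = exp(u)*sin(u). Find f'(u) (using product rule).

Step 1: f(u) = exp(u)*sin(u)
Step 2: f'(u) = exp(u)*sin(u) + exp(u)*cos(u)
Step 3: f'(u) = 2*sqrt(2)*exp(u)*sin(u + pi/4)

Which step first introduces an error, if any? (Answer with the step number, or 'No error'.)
Step 3

Step 3 is incorrect due to a wrong exponent.
The step shows: 2*sqrt(2)*exp(u)*sin(u + pi/4)
The correct value should be: sqrt(2)*exp(u)*sin(u + pi/4)

Explanation: The exponent 1/2 on 2 was incorrectly written as 3/2: the term sqrt(2)*exp(u)*sin(u + pi/4) was incorrectly written as 2*sqrt(2)*exp(u)*sin(u + pi/4)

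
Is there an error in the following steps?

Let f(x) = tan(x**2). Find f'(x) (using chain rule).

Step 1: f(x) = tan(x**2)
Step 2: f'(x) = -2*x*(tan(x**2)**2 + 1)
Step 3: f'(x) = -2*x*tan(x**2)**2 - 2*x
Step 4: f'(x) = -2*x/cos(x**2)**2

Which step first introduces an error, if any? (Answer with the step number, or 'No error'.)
Step 2

Step 2 is incorrect due to a sign flip.
The step shows: -2*x*(tan(x**2)**2 + 1)
The correct value should be: 2*x*(tan(x**2)**2 + 1)

Explanation: The sign of the whole expression was flipped: the term 2*x*(tan(x**2)**2 + 1) was incorrectly written as -2*x*(tan(x**2)**2 + 1)
The later steps are derived from this incorrect expression, so the error originates in Step 2.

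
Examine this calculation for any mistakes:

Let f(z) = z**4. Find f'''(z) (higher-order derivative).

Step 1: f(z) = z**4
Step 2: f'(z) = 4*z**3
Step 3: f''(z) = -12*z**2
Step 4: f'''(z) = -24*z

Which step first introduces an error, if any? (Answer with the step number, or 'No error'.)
Step 3

Step 3 is incorrect due to a sign flip.
The step shows: -12*z**2
The correct value should be: 12*z**2

Explanation: The sign of the whole expression was flipped: the term 12*z**2 was incorrectly written as -12*z**2
The later steps are derived from this incorrect expression, so the error originates in Step 3.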